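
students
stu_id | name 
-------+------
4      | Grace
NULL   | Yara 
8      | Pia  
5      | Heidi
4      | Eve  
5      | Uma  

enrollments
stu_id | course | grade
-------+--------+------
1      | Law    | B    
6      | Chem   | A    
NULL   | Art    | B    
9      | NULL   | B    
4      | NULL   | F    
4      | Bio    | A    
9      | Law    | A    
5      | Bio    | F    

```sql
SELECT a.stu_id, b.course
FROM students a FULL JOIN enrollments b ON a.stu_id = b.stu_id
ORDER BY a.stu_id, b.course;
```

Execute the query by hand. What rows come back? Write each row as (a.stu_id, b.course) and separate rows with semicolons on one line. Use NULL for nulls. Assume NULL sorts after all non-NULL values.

(4, Bio); (4, Bio); (4, NULL); (4, NULL); (5, Bio); (5, Bio); (8, NULL); (NULL, Art); (NULL, Chem); (NULL, Law); (NULL, Law); (NULL, NULL); (NULL, NULL)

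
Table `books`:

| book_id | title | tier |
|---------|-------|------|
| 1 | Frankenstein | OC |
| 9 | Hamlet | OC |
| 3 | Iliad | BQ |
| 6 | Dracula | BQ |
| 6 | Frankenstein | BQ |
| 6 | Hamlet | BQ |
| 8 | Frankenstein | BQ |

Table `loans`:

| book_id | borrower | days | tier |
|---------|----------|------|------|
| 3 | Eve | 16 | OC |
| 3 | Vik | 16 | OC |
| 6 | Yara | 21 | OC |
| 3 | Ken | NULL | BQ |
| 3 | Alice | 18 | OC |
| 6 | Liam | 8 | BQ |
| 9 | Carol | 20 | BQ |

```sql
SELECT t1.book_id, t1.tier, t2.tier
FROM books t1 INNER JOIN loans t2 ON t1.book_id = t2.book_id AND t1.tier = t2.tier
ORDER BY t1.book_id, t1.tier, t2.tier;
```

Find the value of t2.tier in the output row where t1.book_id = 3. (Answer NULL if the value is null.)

INNER JOIN keeps only pairs where the ON condition holds.
Matching on t1.book_id = t2.book_id AND t1.tier = t2.tier.
- t1 row (book_id=1, tier=OC): no match → dropped.
- t1 row (book_id=9, tier=OC): no match → dropped.
- t1 row (book_id=3, tier=BQ): matches 1 t2 row(s) → 1 output row(s).
- t1 row (book_id=6, tier=BQ): matches 1 t2 row(s) → 1 output row(s).
- t1 row (book_id=6, tier=BQ): matches 1 t2 row(s) → 1 output row(s).
- t1 row (book_id=6, tier=BQ): matches 1 t2 row(s) → 1 output row(s).
- t1 row (book_id=8, tier=BQ): no match → dropped.

BQ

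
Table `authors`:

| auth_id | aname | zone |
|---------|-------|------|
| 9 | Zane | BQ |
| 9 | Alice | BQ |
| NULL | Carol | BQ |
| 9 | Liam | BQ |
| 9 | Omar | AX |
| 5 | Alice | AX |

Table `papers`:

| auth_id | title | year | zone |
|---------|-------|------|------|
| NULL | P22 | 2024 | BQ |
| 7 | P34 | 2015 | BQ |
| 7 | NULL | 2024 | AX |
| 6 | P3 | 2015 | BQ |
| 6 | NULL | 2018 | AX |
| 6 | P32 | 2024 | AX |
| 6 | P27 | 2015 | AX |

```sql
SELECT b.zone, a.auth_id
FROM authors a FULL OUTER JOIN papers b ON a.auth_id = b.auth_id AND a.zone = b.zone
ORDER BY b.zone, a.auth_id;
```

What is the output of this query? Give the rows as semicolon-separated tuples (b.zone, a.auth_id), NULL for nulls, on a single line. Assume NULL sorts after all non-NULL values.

FULL OUTER JOIN keeps every row from both sides; unmatched rows get NULL for the other side's columns.
Matching on a.auth_id = b.auth_id AND a.zone = b.zone. A NULL in a compared column never satisfies the condition.
- a (auth_id=9, zone=BQ) has no partner → padded with NULL.
- a (auth_id=9, zone=BQ) has no partner → padded with NULL.
- a (auth_id=NULL, zone=BQ) has no partner → padded with NULL.
- a (auth_id=9, zone=BQ) has no partner → padded with NULL.
- a (auth_id=9, zone=AX) has no partner → padded with NULL.
- a (auth_id=5, zone=AX) has no partner → padded with NULL.
- 7 row(s) from b found no a partner → padded with NULL.

(AX, NULL); (AX, NULL); (AX, NULL); (AX, NULL); (BQ, NULL); (BQ, NULL); (BQ, NULL); (NULL, 5); (NULL, 9); (NULL, 9); (NULL, 9); (NULL, 9); (NULL, NULL)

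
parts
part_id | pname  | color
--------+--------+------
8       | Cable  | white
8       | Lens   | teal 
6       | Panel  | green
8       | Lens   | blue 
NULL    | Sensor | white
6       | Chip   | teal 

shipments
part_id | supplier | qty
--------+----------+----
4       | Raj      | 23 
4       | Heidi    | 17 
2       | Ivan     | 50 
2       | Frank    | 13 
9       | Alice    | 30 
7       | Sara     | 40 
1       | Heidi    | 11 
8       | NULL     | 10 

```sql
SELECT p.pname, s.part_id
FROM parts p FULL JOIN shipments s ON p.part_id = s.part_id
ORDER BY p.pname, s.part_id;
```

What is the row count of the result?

FULL OUTER JOIN keeps every row from both sides; unmatched rows get NULL for the other side's columns.
Matching on p.part_id = s.part_id. A NULL in a compared column never satisfies the condition.
Matched pairs: 3; unmatched p rows kept: 3; unmatched s rows kept: 7.
Total: 3 matched + 10 padded = 13 rows.

13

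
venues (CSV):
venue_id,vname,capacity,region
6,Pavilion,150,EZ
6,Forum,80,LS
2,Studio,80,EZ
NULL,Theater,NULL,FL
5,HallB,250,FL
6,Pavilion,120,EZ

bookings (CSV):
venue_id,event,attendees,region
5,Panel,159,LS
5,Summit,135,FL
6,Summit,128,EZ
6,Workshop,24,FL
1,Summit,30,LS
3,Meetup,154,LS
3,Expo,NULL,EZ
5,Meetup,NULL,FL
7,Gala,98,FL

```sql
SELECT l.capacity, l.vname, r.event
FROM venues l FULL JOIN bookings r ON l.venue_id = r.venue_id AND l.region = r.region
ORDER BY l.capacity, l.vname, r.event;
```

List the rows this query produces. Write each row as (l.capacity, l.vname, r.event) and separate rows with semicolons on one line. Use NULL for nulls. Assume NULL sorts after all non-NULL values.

(80, Forum, NULL); (80, Studio, NULL); (120, Pavilion, Summit); (150, Pavilion, Summit); (250, HallB, Meetup); (250, HallB, Summit); (NULL, Theater, NULL); (NULL, NULL, Expo); (NULL, NULL, Gala); (NULL, NULL, Meetup); (NULL, NULL, Panel); (NULL, NULL, Summit); (NULL, NULL, Workshop)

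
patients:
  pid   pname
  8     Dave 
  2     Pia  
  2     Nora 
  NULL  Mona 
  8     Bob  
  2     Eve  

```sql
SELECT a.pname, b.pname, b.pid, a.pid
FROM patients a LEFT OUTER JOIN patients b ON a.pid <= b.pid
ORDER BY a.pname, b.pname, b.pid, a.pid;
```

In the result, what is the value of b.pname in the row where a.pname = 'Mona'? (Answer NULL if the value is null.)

NULL

LEFT JOIN keeps every row from `patients a`; unmatched rows get NULL for `patients b`'s columns.
Matching on a.pid <= b.pid. A NULL in a compared column never satisfies the condition.
Matched pairs: 19; unmatched a rows kept: 1.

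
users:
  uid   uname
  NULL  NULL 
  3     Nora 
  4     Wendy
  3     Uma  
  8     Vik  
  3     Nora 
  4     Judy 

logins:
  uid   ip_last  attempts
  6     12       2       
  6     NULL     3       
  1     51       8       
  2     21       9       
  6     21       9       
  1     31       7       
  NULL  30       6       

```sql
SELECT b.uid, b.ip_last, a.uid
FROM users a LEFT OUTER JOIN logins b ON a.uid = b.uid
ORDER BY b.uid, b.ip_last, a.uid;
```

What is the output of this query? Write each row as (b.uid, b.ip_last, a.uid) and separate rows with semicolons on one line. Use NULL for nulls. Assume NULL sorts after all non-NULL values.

LEFT JOIN keeps every row from `users`; unmatched rows get NULL for `logins`'s columns.
Matching on a.uid = b.uid. A NULL in a compared column never satisfies the condition.
- a[0] uid=NULL → no match; kept with NULLs on the b side.
- a[1] uid=3 → no match; kept with NULLs on the b side.
- a[2] uid=4 → no match; kept with NULLs on the b side.
- a[3] uid=3 → no match; kept with NULLs on the b side.
- a[4] uid=8 → no match; kept with NULLs on the b side.
- a[5] uid=3 → no match; kept with NULLs on the b side.
- a[6] uid=4 → no match; kept with NULLs on the b side.
After projecting and ordering:
b.uid | b.ip_last | a.uid
NULL | NULL | 3
NULL | NULL | 3
NULL | NULL | 3
NULL | NULL | 4
NULL | NULL | 4
NULL | NULL | 8
NULL | NULL | NULL

(NULL, NULL, 3); (NULL, NULL, 3); (NULL, NULL, 3); (NULL, NULL, 4); (NULL, NULL, 4); (NULL, NULL, 8); (NULL, NULL, NULL)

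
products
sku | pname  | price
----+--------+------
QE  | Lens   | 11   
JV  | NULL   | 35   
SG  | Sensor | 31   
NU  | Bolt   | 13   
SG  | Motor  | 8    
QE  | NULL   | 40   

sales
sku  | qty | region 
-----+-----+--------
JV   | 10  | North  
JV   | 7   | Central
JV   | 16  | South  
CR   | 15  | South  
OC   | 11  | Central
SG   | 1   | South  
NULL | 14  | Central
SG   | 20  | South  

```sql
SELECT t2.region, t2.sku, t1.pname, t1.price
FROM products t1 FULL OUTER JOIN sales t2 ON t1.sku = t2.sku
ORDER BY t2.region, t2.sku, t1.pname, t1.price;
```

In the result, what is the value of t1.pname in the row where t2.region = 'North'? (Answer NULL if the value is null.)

FULL OUTER JOIN keeps every row from both sides; unmatched rows get NULL for the other side's columns.
Matching on t1.sku = t2.sku. A NULL in a compared column never satisfies the condition.
- t1 row (sku=QE): no match → kept, t2 columns NULL.
- t1 row (sku=JV): matches 3 t2 row(s) → 3 output row(s).
- t1 row (sku=SG): matches 2 t2 row(s) → 2 output row(s).
- t1 row (sku=NU): no match → kept, t2 columns NULL.
- t1 row (sku=SG): matches 2 t2 row(s) → 2 output row(s).
- t1 row (sku=QE): no match → kept, t2 columns NULL.
- 3 t2 row(s) had no t1 match → kept, t1 columns NULL.

NULL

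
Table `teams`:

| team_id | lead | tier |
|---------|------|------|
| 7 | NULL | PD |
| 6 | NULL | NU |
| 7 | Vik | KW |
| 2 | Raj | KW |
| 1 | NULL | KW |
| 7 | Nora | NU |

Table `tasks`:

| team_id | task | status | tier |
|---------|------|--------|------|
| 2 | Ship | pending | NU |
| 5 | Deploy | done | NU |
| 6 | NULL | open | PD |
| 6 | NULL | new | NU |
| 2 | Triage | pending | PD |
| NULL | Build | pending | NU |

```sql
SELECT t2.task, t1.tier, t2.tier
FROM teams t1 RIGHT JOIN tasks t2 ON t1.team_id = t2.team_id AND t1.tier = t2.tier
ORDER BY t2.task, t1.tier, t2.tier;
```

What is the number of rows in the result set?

6

RIGHT JOIN keeps every row from `tasks`; unmatched rows get NULL for `teams`'s columns.
Matching on t1.team_id = t2.team_id AND t1.tier = t2.tier. A NULL in a compared column never satisfies the condition.
Matched pairs: 1; unmatched t2 rows kept: 5.
Total: 1 matched + 5 padded = 6 rows.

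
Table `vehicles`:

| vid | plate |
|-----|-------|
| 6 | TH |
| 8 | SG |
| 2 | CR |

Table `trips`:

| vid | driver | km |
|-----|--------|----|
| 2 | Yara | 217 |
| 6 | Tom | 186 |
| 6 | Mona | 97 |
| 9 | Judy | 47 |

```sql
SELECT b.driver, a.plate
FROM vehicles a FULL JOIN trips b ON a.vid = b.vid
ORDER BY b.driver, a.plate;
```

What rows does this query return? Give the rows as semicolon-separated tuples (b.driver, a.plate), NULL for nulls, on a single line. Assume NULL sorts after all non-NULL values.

FULL OUTER JOIN keeps every row from both sides; unmatched rows get NULL for the other side's columns.
Matching on a.vid = b.vid.
- a (vid=6) pairs with 2 row(s) of b.
- a (vid=8) has no partner → padded with NULL.
- a (vid=2) pairs with 1 row(s) of b.
- plus 1 unmatched b row(s), each kept with NULL a columns.
After projecting and ordering:
b.driver | a.plate
Judy | NULL
Mona | TH
Tom | TH
Yara | CR
NULL | SG

(Judy, NULL); (Mona, TH); (Tom, TH); (Yara, CR); (NULL, SG)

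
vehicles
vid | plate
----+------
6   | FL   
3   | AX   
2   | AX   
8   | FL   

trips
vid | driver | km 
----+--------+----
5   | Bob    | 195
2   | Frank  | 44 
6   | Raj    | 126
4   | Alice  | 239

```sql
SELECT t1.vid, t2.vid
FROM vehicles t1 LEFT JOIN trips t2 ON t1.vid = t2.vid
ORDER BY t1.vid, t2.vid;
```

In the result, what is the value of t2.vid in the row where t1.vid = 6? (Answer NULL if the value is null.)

LEFT JOIN keeps every row from `vehicles`; unmatched rows get NULL for `trips`'s columns.
Matching on t1.vid = t2.vid.
- t1[0] vid=6 → 1 match(es) in t2 → 1 row(s).
- t1[1] vid=3 → no match; kept with NULLs on the t2 side.
- t1[2] vid=2 → 1 match(es) in t2 → 1 row(s).
- t1[3] vid=8 → no match; kept with NULLs on the t2 side.

6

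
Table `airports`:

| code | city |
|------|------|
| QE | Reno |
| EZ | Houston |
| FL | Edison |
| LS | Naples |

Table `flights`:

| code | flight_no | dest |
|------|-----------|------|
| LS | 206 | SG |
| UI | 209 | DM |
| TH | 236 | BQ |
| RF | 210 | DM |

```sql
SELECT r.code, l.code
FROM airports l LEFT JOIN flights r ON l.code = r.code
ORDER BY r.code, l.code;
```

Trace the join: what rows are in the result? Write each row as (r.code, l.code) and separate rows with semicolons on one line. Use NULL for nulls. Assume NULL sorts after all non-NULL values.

(LS, LS); (NULL, EZ); (NULL, FL); (NULL, QE)

LEFT JOIN keeps every row from `airports`; unmatched rows get NULL for `flights`'s columns.
Matching on l.code = r.code.
Matched pairs: 1; unmatched l rows kept: 3.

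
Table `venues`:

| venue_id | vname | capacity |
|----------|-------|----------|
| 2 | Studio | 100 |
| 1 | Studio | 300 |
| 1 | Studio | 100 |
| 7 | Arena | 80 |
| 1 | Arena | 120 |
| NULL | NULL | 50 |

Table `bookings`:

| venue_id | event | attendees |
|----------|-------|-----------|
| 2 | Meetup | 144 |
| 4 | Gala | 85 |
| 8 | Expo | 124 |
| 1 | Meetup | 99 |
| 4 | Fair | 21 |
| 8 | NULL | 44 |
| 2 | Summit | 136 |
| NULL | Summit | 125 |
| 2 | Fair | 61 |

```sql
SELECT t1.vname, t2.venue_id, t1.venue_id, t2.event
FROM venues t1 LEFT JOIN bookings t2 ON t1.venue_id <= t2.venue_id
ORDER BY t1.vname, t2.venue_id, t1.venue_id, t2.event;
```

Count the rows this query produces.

LEFT JOIN keeps every row from `venues`; unmatched rows get NULL for `bookings`'s columns.
Matching on t1.venue_id <= t2.venue_id. A NULL in a compared column never satisfies the condition.
- t1 row (venue_id=2): matches 7 t2 row(s) → 7 output row(s).
- t1 row (venue_id=1): matches 8 t2 row(s) → 8 output row(s).
- t1 row (venue_id=1): matches 8 t2 row(s) → 8 output row(s).
- t1 row (venue_id=7): matches 2 t2 row(s) → 2 output row(s).
- t1 row (venue_id=1): matches 8 t2 row(s) → 8 output row(s).
- t1 row (venue_id=NULL): no match → kept, t2 columns NULL.
Total: 33 matched + 1 padded = 34 rows.

34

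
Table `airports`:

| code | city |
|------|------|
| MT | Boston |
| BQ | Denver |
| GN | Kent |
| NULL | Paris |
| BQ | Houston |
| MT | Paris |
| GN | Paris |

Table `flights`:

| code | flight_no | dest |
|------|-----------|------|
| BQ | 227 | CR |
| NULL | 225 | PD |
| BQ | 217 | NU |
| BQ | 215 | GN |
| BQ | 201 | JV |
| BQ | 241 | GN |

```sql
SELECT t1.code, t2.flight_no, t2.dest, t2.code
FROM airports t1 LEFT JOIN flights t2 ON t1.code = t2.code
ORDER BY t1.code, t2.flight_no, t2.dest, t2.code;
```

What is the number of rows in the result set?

LEFT JOIN keeps every row from `airports`; unmatched rows get NULL for `flights`'s columns.
Matching on t1.code = t2.code. A NULL in a compared column never satisfies the condition.
- t1 row (code=MT): no match → kept, t2 columns NULL.
- t1 row (code=BQ): matches 5 t2 row(s) → 5 output row(s).
- t1 row (code=GN): no match → kept, t2 columns NULL.
- t1 row (code=NULL): no match → kept, t2 columns NULL.
- t1 row (code=BQ): matches 5 t2 row(s) → 5 output row(s).
- t1 row (code=MT): no match → kept, t2 columns NULL.
- t1 row (code=GN): no match → kept, t2 columns NULL.
Total: 10 matched + 5 padded = 15 rows.

15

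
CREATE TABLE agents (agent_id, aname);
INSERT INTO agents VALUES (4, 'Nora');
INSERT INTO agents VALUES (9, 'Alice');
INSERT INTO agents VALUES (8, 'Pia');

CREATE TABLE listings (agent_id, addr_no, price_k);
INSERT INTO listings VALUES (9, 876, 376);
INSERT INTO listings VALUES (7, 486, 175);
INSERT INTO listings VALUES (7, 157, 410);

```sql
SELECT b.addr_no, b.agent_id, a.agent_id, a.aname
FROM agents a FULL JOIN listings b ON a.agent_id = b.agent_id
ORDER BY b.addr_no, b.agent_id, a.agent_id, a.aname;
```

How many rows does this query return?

FULL OUTER JOIN keeps every row from both sides; unmatched rows get NULL for the other side's columns.
Matching on a.agent_id = b.agent_id.
- a[0] agent_id=4 → no match; kept with NULLs on the b side.
- a[1] agent_id=9 → 1 match(es) in b → 1 row(s).
- a[2] agent_id=8 → no match; kept with NULLs on the b side.
- 2 row(s) from b found no a partner → padded with NULL.
Total: 1 matched + 4 padded = 5 rows.

5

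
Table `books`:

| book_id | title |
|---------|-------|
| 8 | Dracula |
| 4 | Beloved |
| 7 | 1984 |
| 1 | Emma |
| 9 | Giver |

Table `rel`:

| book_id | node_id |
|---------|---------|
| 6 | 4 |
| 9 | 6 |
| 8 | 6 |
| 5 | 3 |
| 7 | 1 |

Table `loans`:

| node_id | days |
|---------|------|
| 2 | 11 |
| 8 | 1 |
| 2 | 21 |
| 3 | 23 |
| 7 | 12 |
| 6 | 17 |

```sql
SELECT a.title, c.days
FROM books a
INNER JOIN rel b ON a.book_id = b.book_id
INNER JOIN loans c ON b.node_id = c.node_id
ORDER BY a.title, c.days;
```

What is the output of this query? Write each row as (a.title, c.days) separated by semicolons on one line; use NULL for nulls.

Evaluate left to right. First `books a INNER JOIN rel b` on book_id: 3 row(s).
Then INNER JOIN `loans c` on node_id: keep only rows whose b.node_id appears in c.

(Dracula, 17); (Giver, 17)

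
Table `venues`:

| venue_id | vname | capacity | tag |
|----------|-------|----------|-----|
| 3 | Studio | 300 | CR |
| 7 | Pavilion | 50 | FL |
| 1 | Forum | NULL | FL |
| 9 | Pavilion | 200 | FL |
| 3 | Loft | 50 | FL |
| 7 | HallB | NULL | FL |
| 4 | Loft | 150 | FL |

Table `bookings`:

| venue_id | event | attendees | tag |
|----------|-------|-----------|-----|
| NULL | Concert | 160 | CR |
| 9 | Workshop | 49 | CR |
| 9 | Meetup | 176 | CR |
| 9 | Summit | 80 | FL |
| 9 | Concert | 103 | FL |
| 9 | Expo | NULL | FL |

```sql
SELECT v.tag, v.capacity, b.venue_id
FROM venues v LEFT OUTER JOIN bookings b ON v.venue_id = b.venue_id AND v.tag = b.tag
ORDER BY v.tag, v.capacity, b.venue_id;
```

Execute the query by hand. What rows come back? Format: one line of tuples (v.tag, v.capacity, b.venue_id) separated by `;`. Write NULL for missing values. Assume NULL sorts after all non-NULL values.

(CR, 300, NULL); (FL, 50, NULL); (FL, 50, NULL); (FL, 150, NULL); (FL, 200, 9); (FL, 200, 9); (FL, 200, 9); (FL, NULL, NULL); (FL, NULL, NULL)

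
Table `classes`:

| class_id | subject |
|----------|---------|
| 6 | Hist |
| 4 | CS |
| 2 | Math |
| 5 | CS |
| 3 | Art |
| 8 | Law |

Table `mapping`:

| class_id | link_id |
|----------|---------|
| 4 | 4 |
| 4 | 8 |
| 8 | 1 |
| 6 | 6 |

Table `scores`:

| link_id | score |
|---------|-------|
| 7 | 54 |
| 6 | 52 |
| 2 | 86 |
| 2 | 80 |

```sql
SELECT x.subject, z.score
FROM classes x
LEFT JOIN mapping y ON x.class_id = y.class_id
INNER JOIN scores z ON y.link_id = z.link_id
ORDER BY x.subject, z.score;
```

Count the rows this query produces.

1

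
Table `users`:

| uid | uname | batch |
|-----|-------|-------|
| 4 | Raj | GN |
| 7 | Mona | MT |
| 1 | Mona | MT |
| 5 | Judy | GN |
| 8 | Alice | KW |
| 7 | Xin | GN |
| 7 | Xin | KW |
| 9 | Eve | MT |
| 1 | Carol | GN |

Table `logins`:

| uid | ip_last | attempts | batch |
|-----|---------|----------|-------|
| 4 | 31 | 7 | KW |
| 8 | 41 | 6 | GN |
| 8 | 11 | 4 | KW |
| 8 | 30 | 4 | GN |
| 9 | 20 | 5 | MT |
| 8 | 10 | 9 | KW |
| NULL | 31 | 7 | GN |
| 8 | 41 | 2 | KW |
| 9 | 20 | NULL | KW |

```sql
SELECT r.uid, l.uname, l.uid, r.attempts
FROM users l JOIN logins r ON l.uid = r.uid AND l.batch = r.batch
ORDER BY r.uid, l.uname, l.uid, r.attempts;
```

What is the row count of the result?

INNER JOIN keeps only pairs where the ON condition holds.
Matching on l.uid = r.uid AND l.batch = r.batch. A NULL in a compared column never satisfies the condition.
- l row (uid=4, batch=GN): no match → dropped.
- l row (uid=7, batch=MT): no match → dropped.
- l row (uid=1, batch=MT): no match → dropped.
- l row (uid=5, batch=GN): no match → dropped.
- l row (uid=8, batch=KW): matches 3 r row(s) → 3 output row(s).
- l row (uid=7, batch=GN): no match → dropped.
- l row (uid=7, batch=KW): no match → dropped.
- l row (uid=9, batch=MT): matches 1 r row(s) → 1 output row(s).
- l row (uid=1, batch=GN): no match → dropped.
Total: 4 rows.

4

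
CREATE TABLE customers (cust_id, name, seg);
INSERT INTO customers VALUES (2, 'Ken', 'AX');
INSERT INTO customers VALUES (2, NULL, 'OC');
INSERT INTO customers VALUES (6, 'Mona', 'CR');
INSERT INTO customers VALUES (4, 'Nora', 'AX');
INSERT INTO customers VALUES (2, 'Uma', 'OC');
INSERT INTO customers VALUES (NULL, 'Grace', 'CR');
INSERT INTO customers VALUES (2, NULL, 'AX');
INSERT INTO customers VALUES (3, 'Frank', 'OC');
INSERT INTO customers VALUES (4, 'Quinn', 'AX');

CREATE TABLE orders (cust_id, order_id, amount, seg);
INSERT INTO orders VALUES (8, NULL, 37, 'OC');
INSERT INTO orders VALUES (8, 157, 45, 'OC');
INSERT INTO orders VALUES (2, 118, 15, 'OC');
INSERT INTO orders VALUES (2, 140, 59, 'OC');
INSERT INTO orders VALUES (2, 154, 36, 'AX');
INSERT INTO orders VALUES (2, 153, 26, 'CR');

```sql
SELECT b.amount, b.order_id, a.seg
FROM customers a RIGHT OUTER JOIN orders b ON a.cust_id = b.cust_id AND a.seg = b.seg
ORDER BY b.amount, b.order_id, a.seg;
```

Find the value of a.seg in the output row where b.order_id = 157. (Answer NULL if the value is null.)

NULL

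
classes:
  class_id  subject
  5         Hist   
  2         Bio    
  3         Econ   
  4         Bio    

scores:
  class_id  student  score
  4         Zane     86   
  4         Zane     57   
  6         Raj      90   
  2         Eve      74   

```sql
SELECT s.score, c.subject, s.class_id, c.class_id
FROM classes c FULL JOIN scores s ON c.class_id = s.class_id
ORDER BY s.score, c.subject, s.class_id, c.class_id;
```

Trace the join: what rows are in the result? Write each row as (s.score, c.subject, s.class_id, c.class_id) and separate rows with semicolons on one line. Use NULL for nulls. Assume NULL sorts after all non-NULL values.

FULL OUTER JOIN keeps every row from both sides; unmatched rows get NULL for the other side's columns.
Matching on c.class_id = s.class_id.
- c row (class_id=5): no match → kept, s columns NULL.
- c row (class_id=2): matches 1 s row(s) → 1 output row(s).
- c row (class_id=3): no match → kept, s columns NULL.
- c row (class_id=4): matches 2 s row(s) → 2 output row(s).
- 1 s row(s) had no c match → kept, c columns NULL.
After projecting and ordering:
s.score | c.subject | s.class_id | c.class_id
57 | Bio | 4 | 4
74 | Bio | 2 | 2
86 | Bio | 4 | 4
90 | NULL | 6 | NULL
NULL | Econ | NULL | 3
NULL | Hist | NULL | 5

(57, Bio, 4, 4); (74, Bio, 2, 2); (86, Bio, 4, 4); (90, NULL, 6, NULL); (NULL, Econ, NULL, 3); (NULL, Hist, NULL, 5)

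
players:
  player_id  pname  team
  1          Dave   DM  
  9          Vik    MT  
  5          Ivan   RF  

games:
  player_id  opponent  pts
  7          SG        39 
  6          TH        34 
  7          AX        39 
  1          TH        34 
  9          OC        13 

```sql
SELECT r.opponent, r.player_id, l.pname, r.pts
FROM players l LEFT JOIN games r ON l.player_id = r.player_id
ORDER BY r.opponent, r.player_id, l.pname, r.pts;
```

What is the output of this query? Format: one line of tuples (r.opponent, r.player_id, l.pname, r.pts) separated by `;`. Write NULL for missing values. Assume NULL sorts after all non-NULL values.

LEFT JOIN keeps every row from `players`; unmatched rows get NULL for `games`'s columns.
Matching on l.player_id = r.player_id.
Matched pairs: 2; unmatched l rows kept: 1.

(OC, 9, Vik, 13); (TH, 1, Dave, 34); (NULL, NULL, Ivan, NULL)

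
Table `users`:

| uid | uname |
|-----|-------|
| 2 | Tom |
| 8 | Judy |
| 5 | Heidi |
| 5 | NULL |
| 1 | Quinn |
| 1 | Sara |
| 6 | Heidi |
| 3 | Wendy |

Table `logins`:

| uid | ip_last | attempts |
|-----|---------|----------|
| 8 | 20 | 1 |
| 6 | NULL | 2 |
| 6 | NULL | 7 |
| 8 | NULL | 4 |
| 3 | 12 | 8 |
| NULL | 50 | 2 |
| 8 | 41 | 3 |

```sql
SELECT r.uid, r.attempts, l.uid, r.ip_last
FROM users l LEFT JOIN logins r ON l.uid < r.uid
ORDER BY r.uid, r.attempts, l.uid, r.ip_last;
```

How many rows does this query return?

37

LEFT JOIN keeps every row from `users`; unmatched rows get NULL for `logins`'s columns.
Matching on l.uid < r.uid. A NULL in a compared column never satisfies the condition.
- l (uid=2) pairs with 6 row(s) of r.
- l (uid=8) has no partner → padded with NULL.
- l (uid=5) pairs with 5 row(s) of r.
- l (uid=5) pairs with 5 row(s) of r.
- l (uid=1) pairs with 6 row(s) of r.
- l (uid=1) pairs with 6 row(s) of r.
- l (uid=6) pairs with 3 row(s) of r.
- l (uid=3) pairs with 5 row(s) of r.
Total: 36 matched + 1 padded = 37 rows.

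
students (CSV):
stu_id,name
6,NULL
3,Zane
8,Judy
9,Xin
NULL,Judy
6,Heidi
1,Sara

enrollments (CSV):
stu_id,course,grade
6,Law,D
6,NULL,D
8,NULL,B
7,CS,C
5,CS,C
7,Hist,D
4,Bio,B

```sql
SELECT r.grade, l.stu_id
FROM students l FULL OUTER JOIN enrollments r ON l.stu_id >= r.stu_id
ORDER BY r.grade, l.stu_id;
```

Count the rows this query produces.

25

FULL OUTER JOIN keeps every row from both sides; unmatched rows get NULL for the other side's columns.
Matching on l.stu_id >= r.stu_id. A NULL in a compared column never satisfies the condition.
- l[0] stu_id=6 → 4 match(es) in r → 4 row(s).
- l[1] stu_id=3 → no match; kept with NULLs on the r side.
- l[2] stu_id=8 → 7 match(es) in r → 7 row(s).
- l[3] stu_id=9 → 7 match(es) in r → 7 row(s).
- l[4] stu_id=NULL → no match; kept with NULLs on the r side.
- l[5] stu_id=6 → 4 match(es) in r → 4 row(s).
- l[6] stu_id=1 → no match; kept with NULLs on the r side.
Total: 22 matched + 3 padded = 25 rows.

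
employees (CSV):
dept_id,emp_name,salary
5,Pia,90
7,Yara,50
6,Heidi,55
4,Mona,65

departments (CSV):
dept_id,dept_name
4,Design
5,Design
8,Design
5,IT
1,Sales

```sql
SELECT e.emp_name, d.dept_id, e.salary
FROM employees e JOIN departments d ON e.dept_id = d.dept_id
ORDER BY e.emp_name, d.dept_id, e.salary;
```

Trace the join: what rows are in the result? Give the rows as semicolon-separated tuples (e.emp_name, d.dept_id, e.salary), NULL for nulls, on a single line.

INNER JOIN keeps only pairs where the ON condition holds.
Matching on e.dept_id = d.dept_id.
- e row (dept_id=5): matches 2 d row(s) → 2 output row(s).
- e row (dept_id=7): no match → dropped.
- e row (dept_id=6): no match → dropped.
- e row (dept_id=4): matches 1 d row(s) → 1 output row(s).
After projecting and ordering:
e.emp_name | d.dept_id | e.salary
Mona | 4 | 65
Pia | 5 | 90
Pia | 5 | 90

(Mona, 4, 65); (Pia, 5, 90); (Pia, 5, 90)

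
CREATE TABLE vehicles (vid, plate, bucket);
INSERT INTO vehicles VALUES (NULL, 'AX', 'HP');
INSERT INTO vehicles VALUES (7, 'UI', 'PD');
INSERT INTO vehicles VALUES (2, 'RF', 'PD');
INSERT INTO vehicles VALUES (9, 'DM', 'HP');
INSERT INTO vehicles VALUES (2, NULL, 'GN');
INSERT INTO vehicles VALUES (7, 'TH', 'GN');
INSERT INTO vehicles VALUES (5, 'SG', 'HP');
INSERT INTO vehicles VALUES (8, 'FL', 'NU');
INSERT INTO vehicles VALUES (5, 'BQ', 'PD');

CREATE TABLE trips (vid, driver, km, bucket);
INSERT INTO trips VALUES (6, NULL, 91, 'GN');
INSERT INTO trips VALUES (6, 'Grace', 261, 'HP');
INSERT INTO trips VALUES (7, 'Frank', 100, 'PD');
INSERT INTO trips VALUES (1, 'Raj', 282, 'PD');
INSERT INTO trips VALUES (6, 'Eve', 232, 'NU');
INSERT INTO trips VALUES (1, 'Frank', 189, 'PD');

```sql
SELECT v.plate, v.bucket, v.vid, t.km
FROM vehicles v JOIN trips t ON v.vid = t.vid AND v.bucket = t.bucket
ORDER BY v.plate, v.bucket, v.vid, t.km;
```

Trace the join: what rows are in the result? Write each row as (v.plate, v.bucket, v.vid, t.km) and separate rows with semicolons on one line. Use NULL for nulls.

INNER JOIN keeps only pairs where the ON condition holds.
Matching on v.vid = t.vid AND v.bucket = t.bucket. A NULL in a compared column never satisfies the condition.
- v (vid=NULL, bucket=HP) has no partner → excluded.
- v (vid=7, bucket=PD) pairs with 1 row(s) of t.
- v (vid=2, bucket=PD) has no partner → excluded.
- v (vid=9, bucket=HP) has no partner → excluded.
- v (vid=2, bucket=GN) has no partner → excluded.
- v (vid=7, bucket=GN) has no partner → excluded.
- v (vid=5, bucket=HP) has no partner → excluded.
- v (vid=8, bucket=NU) has no partner → excluded.
- v (vid=5, bucket=PD) has no partner → excluded.
After projecting and ordering:
v.plate | v.bucket | v.vid | t.km
UI | PD | 7 | 100

(UI, PD, 7, 100)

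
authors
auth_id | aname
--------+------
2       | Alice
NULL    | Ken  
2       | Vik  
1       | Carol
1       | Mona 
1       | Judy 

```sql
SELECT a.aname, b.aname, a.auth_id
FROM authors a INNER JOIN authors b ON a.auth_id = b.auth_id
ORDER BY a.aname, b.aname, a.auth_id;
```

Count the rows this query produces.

13

INNER JOIN keeps only pairs where the ON condition holds.
Matching on a.auth_id = b.auth_id. A NULL in a compared column never satisfies the condition.
- a[0] auth_id=2 → 2 match(es) in b → 2 row(s).
- a[1] auth_id=NULL → no match; dropped.
- a[2] auth_id=2 → 2 match(es) in b → 2 row(s).
- a[3] auth_id=1 → 3 match(es) in b → 3 row(s).
- a[4] auth_id=1 → 3 match(es) in b → 3 row(s).
- a[5] auth_id=1 → 3 match(es) in b → 3 row(s).
Total: 13 rows.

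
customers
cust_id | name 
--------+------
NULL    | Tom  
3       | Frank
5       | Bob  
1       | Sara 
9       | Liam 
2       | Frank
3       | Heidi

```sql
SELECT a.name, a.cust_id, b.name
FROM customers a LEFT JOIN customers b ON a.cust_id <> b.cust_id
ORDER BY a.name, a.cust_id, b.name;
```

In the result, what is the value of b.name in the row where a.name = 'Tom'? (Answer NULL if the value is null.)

LEFT JOIN keeps every row from `customers a`; unmatched rows get NULL for `customers b`'s columns.
Matching on a.cust_id <> b.cust_id. A NULL in a compared column never satisfies the condition.
Matched pairs: 28; unmatched a rows kept: 1.

NULL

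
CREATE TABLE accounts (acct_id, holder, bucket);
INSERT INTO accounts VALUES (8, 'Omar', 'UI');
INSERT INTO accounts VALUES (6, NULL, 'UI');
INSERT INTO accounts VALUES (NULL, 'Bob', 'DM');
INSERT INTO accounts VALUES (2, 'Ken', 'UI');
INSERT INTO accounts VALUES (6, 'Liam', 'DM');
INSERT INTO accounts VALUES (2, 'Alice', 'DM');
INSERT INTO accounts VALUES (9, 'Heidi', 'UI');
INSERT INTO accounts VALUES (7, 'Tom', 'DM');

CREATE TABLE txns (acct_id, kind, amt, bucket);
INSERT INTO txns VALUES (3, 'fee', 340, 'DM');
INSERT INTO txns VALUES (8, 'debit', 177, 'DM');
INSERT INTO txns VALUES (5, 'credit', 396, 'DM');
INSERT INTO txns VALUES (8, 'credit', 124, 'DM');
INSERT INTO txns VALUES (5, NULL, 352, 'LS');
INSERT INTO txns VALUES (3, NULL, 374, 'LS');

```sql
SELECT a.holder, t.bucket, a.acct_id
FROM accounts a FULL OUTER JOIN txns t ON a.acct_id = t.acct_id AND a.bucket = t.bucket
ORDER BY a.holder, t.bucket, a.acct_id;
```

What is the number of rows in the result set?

14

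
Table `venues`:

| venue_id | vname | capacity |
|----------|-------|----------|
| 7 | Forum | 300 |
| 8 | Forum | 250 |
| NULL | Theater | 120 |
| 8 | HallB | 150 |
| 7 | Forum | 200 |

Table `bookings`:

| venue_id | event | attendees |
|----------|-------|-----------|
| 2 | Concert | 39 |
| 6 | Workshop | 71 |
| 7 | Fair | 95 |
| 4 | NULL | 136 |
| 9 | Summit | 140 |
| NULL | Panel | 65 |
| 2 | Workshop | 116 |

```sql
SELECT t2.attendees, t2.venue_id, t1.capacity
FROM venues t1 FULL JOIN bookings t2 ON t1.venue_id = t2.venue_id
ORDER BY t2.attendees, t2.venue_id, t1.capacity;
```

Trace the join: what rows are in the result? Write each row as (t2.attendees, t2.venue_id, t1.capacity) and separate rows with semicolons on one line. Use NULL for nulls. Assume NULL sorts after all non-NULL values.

(39, 2, NULL); (65, NULL, NULL); (71, 6, NULL); (95, 7, 200); (95, 7, 300); (116, 2, NULL); (136, 4, NULL); (140, 9, NULL); (NULL, NULL, 120); (NULL, NULL, 150); (NULL, NULL, 250)

FULL OUTER JOIN keeps every row from both sides; unmatched rows get NULL for the other side's columns.
Matching on t1.venue_id = t2.venue_id. A NULL in a compared column never satisfies the condition.
Matched pairs: 2; unmatched t1 rows kept: 3; unmatched t2 rows kept: 6.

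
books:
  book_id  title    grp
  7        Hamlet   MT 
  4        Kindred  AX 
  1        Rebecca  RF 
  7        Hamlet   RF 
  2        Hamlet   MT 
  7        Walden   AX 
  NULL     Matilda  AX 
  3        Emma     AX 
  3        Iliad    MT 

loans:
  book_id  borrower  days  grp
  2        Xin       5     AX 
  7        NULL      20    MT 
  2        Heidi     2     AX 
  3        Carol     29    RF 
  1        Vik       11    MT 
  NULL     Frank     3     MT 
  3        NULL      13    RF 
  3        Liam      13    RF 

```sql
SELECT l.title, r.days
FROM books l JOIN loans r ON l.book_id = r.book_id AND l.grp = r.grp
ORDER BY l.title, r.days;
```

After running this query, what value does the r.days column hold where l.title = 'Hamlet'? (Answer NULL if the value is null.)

INNER JOIN keeps only pairs where the ON condition holds.
Matching on l.book_id = r.book_id AND l.grp = r.grp. A NULL in a compared column never satisfies the condition.
- l row (book_id=7, grp=MT): matches 1 r row(s) → 1 output row(s).
- l row (book_id=4, grp=AX): no match → dropped.
- l row (book_id=1, grp=RF): no match → dropped.
- l row (book_id=7, grp=RF): no match → dropped.
- l row (book_id=2, grp=MT): no match → dropped.
- l row (book_id=7, grp=AX): no match → dropped.
- l row (book_id=NULL, grp=AX): no match → dropped.
- l row (book_id=3, grp=AX): no match → dropped.
- l row (book_id=3, grp=MT): no match → dropped.

20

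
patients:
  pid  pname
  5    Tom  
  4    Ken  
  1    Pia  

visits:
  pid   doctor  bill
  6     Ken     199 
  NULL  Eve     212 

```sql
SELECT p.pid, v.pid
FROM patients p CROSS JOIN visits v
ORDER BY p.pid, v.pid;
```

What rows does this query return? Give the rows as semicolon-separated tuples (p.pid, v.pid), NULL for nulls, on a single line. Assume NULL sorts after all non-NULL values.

CROSS JOIN pairs every row of `patients` with every row of `visits`: 3 × 2 = 6 rows.
After projecting and ordering:
p.pid | v.pid
1 | 6
1 | NULL
4 | 6
4 | NULL
5 | 6
5 | NULL

(1, 6); (1, NULL); (4, 6); (4, NULL); (5, 6); (5, NULL)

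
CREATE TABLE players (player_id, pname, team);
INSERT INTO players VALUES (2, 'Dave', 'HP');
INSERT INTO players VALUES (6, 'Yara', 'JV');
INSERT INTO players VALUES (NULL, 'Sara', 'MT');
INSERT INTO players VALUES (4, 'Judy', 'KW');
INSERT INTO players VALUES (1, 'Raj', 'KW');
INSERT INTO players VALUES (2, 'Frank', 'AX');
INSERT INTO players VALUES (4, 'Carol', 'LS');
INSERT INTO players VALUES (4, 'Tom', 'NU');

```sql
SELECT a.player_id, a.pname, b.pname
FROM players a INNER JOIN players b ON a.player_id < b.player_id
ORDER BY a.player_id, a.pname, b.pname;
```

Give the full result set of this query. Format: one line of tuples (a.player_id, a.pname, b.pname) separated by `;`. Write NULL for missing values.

(1, Raj, Carol); (1, Raj, Dave); (1, Raj, Frank); (1, Raj, Judy); (1, Raj, Tom); (1, Raj, Yara); (2, Dave, Carol); (2, Dave, Judy); (2, Dave, Tom); (2, Dave, Yara); (2, Frank, Carol); (2, Frank, Judy); (2, Frank, Tom); (2, Frank, Yara); (4, Carol, Yara); (4, Judy, Yara); (4, Tom, Yara)

INNER JOIN keeps only pairs where the ON condition holds.
Matching on a.player_id < b.player_id. A NULL in a compared column never satisfies the condition.
Matched pairs: 17.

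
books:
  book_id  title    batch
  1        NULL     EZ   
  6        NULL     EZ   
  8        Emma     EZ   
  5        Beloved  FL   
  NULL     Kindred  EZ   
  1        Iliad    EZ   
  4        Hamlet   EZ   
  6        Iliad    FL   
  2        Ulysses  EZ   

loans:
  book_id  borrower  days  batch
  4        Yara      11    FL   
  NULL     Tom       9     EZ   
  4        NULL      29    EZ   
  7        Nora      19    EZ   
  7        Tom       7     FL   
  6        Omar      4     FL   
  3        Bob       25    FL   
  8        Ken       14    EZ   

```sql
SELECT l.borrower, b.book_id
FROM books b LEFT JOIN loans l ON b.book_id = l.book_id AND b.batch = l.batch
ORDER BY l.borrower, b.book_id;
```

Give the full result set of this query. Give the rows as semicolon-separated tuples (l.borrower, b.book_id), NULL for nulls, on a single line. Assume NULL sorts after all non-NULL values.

(Ken, 8); (Omar, 6); (NULL, 1); (NULL, 1); (NULL, 2); (NULL, 4); (NULL, 5); (NULL, 6); (NULL, NULL)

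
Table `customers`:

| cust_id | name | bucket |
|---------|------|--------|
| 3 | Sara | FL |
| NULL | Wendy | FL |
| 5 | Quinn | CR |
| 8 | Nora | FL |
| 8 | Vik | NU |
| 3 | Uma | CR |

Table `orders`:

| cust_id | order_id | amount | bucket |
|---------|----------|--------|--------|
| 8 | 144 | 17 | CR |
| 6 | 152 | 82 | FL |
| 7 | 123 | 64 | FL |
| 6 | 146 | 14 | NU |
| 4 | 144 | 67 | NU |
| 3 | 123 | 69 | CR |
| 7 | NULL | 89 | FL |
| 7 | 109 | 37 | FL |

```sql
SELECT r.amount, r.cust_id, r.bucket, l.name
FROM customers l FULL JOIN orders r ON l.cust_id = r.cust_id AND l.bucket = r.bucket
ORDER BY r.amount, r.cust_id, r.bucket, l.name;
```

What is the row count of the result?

13

FULL OUTER JOIN keeps every row from both sides; unmatched rows get NULL for the other side's columns.
Matching on l.cust_id = r.cust_id AND l.bucket = r.bucket. A NULL in a compared column never satisfies the condition.
- l[0] cust_id=3, bucket=FL → no match; kept with NULLs on the r side.
- l[1] cust_id=NULL, bucket=FL → no match; kept with NULLs on the r side.
- l[2] cust_id=5, bucket=CR → no match; kept with NULLs on the r side.
- l[3] cust_id=8, bucket=FL → no match; kept with NULLs on the r side.
- l[4] cust_id=8, bucket=NU → no match; kept with NULLs on the r side.
- l[5] cust_id=3, bucket=CR → 1 match(es) in r → 1 row(s).
- plus 7 unmatched r row(s), each kept with NULL l columns.
Total: 1 matched + 12 padded = 13 rows.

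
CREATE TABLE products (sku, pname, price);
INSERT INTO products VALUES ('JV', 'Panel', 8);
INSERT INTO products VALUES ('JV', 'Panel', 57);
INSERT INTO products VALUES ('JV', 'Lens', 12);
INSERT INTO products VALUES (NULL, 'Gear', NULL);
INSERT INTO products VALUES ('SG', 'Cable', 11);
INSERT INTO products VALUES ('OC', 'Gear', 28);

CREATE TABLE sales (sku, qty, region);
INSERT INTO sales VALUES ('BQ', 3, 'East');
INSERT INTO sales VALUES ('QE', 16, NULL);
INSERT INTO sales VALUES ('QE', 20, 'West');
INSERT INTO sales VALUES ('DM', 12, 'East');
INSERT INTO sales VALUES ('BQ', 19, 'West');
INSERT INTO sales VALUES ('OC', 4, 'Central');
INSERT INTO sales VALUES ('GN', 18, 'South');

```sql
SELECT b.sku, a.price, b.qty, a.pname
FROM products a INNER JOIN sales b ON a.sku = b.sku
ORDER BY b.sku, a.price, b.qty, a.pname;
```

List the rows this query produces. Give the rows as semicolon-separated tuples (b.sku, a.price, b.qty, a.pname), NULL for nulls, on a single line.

INNER JOIN keeps only pairs where the ON condition holds.
Matching on a.sku = b.sku. A NULL in a compared column never satisfies the condition.
Matched pairs: 1.

(OC, 28, 4, Gear)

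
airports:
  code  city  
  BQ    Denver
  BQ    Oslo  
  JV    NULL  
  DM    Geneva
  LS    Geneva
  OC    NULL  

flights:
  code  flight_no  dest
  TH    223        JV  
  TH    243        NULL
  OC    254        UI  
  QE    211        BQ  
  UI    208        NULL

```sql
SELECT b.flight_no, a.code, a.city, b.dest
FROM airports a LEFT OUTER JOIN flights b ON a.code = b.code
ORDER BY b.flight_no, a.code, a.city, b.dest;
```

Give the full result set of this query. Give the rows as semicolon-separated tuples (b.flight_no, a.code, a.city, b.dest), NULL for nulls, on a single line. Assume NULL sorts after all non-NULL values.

LEFT JOIN keeps every row from `airports`; unmatched rows get NULL for `flights`'s columns.
Matching on a.code = b.code.
- code=BQ: no b row matches, row kept with b columns NULL.
- code=BQ: no b row matches, row kept with b columns NULL.
- code=JV: no b row matches, row kept with b columns NULL.
- code=DM: no b row matches, row kept with b columns NULL.
- code=LS: no b row matches, row kept with b columns NULL.
- code=OC: 1 matching b row(s), so 1 row(s) emitted.
After projecting and ordering:
b.flight_no | a.code | a.city | b.dest
254 | OC | NULL | UI
NULL | BQ | Denver | NULL
NULL | BQ | Oslo | NULL
NULL | DM | Geneva | NULL
NULL | JV | NULL | NULL
NULL | LS | Geneva | NULL

(254, OC, NULL, UI); (NULL, BQ, Denver, NULL); (NULL, BQ, Oslo, NULL); (NULL, DM, Geneva, NULL); (NULL, JV, NULL, NULL); (NULL, LS, Geneva, NULL)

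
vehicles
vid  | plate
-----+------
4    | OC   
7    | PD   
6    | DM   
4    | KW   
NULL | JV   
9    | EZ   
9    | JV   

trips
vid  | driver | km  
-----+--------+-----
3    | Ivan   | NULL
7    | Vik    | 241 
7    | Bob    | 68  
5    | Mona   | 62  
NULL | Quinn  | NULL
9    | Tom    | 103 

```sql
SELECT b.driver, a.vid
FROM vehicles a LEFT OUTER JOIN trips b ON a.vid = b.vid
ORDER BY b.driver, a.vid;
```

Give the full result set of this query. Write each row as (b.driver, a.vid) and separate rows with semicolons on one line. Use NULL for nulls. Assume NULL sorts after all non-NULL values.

(Bob, 7); (Tom, 9); (Tom, 9); (Vik, 7); (NULL, 4); (NULL, 4); (NULL, 6); (NULL, NULL)

LEFT JOIN keeps every row from `vehicles`; unmatched rows get NULL for `trips`'s columns.
Matching on a.vid = b.vid. A NULL in a compared column never satisfies the condition.
- a row (vid=4): no match → kept, b columns NULL.
- a row (vid=7): matches 2 b row(s) → 2 output row(s).
- a row (vid=6): no match → kept, b columns NULL.
- a row (vid=4): no match → kept, b columns NULL.
- a row (vid=NULL): no match → kept, b columns NULL.
- a row (vid=9): matches 1 b row(s) → 1 output row(s).
- a row (vid=9): matches 1 b row(s) → 1 output row(s).
After projecting and ordering:
b.driver | a.vid
Bob | 7
Tom | 9
Tom | 9
Vik | 7
NULL | 4
NULL | 4
NULL | 6
NULL | NULL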